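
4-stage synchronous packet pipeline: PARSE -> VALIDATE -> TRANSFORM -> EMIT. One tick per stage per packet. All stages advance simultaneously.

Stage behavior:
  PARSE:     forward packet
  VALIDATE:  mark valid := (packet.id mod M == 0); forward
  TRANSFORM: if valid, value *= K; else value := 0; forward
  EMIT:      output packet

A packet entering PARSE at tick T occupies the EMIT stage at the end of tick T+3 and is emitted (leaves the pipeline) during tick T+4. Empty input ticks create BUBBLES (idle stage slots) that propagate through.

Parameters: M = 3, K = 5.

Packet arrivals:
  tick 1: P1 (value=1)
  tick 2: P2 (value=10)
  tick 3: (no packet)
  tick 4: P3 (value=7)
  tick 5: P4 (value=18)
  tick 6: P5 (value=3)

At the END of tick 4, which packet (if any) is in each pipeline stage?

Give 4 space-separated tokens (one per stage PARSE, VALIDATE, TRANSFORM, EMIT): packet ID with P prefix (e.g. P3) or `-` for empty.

Tick 1: [PARSE:P1(v=1,ok=F), VALIDATE:-, TRANSFORM:-, EMIT:-] out:-; in:P1
Tick 2: [PARSE:P2(v=10,ok=F), VALIDATE:P1(v=1,ok=F), TRANSFORM:-, EMIT:-] out:-; in:P2
Tick 3: [PARSE:-, VALIDATE:P2(v=10,ok=F), TRANSFORM:P1(v=0,ok=F), EMIT:-] out:-; in:-
Tick 4: [PARSE:P3(v=7,ok=F), VALIDATE:-, TRANSFORM:P2(v=0,ok=F), EMIT:P1(v=0,ok=F)] out:-; in:P3
At end of tick 4: ['P3', '-', 'P2', 'P1']

Answer: P3 - P2 P1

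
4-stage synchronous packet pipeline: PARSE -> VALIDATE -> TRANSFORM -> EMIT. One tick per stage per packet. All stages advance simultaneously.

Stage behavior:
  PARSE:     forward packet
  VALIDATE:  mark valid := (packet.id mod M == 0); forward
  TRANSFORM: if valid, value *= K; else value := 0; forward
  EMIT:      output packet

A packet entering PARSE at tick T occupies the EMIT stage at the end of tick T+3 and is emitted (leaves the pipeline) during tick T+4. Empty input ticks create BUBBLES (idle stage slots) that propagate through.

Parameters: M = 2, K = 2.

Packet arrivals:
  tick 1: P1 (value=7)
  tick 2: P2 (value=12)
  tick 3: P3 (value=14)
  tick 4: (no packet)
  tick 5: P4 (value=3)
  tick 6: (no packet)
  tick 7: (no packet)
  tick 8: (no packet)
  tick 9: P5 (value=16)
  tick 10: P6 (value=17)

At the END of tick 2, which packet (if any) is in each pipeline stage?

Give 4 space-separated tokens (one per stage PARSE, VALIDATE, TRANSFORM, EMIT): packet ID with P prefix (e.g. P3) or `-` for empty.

Tick 1: [PARSE:P1(v=7,ok=F), VALIDATE:-, TRANSFORM:-, EMIT:-] out:-; in:P1
Tick 2: [PARSE:P2(v=12,ok=F), VALIDATE:P1(v=7,ok=F), TRANSFORM:-, EMIT:-] out:-; in:P2
At end of tick 2: ['P2', 'P1', '-', '-']

Answer: P2 P1 - -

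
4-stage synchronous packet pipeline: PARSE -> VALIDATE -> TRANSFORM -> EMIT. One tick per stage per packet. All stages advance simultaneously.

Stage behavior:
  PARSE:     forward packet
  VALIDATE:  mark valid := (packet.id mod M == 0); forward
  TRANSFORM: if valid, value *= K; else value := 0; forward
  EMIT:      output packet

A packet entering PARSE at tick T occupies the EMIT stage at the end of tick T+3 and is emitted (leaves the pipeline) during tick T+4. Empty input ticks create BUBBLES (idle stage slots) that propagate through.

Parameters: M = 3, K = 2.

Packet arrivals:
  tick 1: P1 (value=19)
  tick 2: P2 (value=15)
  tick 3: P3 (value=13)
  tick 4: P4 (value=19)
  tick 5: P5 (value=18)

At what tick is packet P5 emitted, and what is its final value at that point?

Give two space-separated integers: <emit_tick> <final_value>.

Tick 1: [PARSE:P1(v=19,ok=F), VALIDATE:-, TRANSFORM:-, EMIT:-] out:-; in:P1
Tick 2: [PARSE:P2(v=15,ok=F), VALIDATE:P1(v=19,ok=F), TRANSFORM:-, EMIT:-] out:-; in:P2
Tick 3: [PARSE:P3(v=13,ok=F), VALIDATE:P2(v=15,ok=F), TRANSFORM:P1(v=0,ok=F), EMIT:-] out:-; in:P3
Tick 4: [PARSE:P4(v=19,ok=F), VALIDATE:P3(v=13,ok=T), TRANSFORM:P2(v=0,ok=F), EMIT:P1(v=0,ok=F)] out:-; in:P4
Tick 5: [PARSE:P5(v=18,ok=F), VALIDATE:P4(v=19,ok=F), TRANSFORM:P3(v=26,ok=T), EMIT:P2(v=0,ok=F)] out:P1(v=0); in:P5
Tick 6: [PARSE:-, VALIDATE:P5(v=18,ok=F), TRANSFORM:P4(v=0,ok=F), EMIT:P3(v=26,ok=T)] out:P2(v=0); in:-
Tick 7: [PARSE:-, VALIDATE:-, TRANSFORM:P5(v=0,ok=F), EMIT:P4(v=0,ok=F)] out:P3(v=26); in:-
Tick 8: [PARSE:-, VALIDATE:-, TRANSFORM:-, EMIT:P5(v=0,ok=F)] out:P4(v=0); in:-
Tick 9: [PARSE:-, VALIDATE:-, TRANSFORM:-, EMIT:-] out:P5(v=0); in:-
P5: arrives tick 5, valid=False (id=5, id%3=2), emit tick 9, final value 0

Answer: 9 0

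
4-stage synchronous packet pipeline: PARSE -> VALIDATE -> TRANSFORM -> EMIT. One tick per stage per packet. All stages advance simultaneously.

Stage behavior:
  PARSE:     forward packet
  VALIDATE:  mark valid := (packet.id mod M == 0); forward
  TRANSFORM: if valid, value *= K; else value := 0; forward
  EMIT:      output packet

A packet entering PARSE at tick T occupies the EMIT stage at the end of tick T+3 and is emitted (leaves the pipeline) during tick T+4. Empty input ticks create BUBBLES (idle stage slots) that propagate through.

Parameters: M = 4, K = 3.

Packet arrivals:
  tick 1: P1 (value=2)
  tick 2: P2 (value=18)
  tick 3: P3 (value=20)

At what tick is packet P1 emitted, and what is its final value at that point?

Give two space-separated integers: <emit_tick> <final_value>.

Answer: 5 0

Derivation:
Tick 1: [PARSE:P1(v=2,ok=F), VALIDATE:-, TRANSFORM:-, EMIT:-] out:-; in:P1
Tick 2: [PARSE:P2(v=18,ok=F), VALIDATE:P1(v=2,ok=F), TRANSFORM:-, EMIT:-] out:-; in:P2
Tick 3: [PARSE:P3(v=20,ok=F), VALIDATE:P2(v=18,ok=F), TRANSFORM:P1(v=0,ok=F), EMIT:-] out:-; in:P3
Tick 4: [PARSE:-, VALIDATE:P3(v=20,ok=F), TRANSFORM:P2(v=0,ok=F), EMIT:P1(v=0,ok=F)] out:-; in:-
Tick 5: [PARSE:-, VALIDATE:-, TRANSFORM:P3(v=0,ok=F), EMIT:P2(v=0,ok=F)] out:P1(v=0); in:-
Tick 6: [PARSE:-, VALIDATE:-, TRANSFORM:-, EMIT:P3(v=0,ok=F)] out:P2(v=0); in:-
Tick 7: [PARSE:-, VALIDATE:-, TRANSFORM:-, EMIT:-] out:P3(v=0); in:-
P1: arrives tick 1, valid=False (id=1, id%4=1), emit tick 5, final value 0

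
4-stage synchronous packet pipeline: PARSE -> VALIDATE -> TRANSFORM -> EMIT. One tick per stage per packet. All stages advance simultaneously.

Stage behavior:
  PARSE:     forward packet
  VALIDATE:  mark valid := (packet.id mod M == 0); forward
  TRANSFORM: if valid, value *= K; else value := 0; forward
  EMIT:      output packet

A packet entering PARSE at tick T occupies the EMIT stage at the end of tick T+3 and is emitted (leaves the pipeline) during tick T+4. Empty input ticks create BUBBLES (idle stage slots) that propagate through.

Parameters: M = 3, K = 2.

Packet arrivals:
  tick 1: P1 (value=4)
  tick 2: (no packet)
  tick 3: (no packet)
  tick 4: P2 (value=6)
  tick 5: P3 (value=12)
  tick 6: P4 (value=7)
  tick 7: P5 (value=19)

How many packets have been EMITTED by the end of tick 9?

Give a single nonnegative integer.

Tick 1: [PARSE:P1(v=4,ok=F), VALIDATE:-, TRANSFORM:-, EMIT:-] out:-; in:P1
Tick 2: [PARSE:-, VALIDATE:P1(v=4,ok=F), TRANSFORM:-, EMIT:-] out:-; in:-
Tick 3: [PARSE:-, VALIDATE:-, TRANSFORM:P1(v=0,ok=F), EMIT:-] out:-; in:-
Tick 4: [PARSE:P2(v=6,ok=F), VALIDATE:-, TRANSFORM:-, EMIT:P1(v=0,ok=F)] out:-; in:P2
Tick 5: [PARSE:P3(v=12,ok=F), VALIDATE:P2(v=6,ok=F), TRANSFORM:-, EMIT:-] out:P1(v=0); in:P3
Tick 6: [PARSE:P4(v=7,ok=F), VALIDATE:P3(v=12,ok=T), TRANSFORM:P2(v=0,ok=F), EMIT:-] out:-; in:P4
Tick 7: [PARSE:P5(v=19,ok=F), VALIDATE:P4(v=7,ok=F), TRANSFORM:P3(v=24,ok=T), EMIT:P2(v=0,ok=F)] out:-; in:P5
Tick 8: [PARSE:-, VALIDATE:P5(v=19,ok=F), TRANSFORM:P4(v=0,ok=F), EMIT:P3(v=24,ok=T)] out:P2(v=0); in:-
Tick 9: [PARSE:-, VALIDATE:-, TRANSFORM:P5(v=0,ok=F), EMIT:P4(v=0,ok=F)] out:P3(v=24); in:-
Emitted by tick 9: ['P1', 'P2', 'P3']

Answer: 3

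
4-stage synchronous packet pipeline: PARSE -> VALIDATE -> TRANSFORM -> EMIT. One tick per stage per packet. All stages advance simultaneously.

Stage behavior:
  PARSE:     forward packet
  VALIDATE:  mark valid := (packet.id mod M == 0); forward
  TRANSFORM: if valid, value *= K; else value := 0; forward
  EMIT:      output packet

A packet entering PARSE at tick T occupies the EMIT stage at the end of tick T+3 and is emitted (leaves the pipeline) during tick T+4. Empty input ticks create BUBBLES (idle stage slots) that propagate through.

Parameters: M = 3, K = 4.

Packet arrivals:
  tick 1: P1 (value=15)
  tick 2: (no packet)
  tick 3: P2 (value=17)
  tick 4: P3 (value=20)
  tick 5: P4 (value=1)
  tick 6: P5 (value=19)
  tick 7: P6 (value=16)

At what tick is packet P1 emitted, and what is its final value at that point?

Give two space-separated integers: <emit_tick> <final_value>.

Tick 1: [PARSE:P1(v=15,ok=F), VALIDATE:-, TRANSFORM:-, EMIT:-] out:-; in:P1
Tick 2: [PARSE:-, VALIDATE:P1(v=15,ok=F), TRANSFORM:-, EMIT:-] out:-; in:-
Tick 3: [PARSE:P2(v=17,ok=F), VALIDATE:-, TRANSFORM:P1(v=0,ok=F), EMIT:-] out:-; in:P2
Tick 4: [PARSE:P3(v=20,ok=F), VALIDATE:P2(v=17,ok=F), TRANSFORM:-, EMIT:P1(v=0,ok=F)] out:-; in:P3
Tick 5: [PARSE:P4(v=1,ok=F), VALIDATE:P3(v=20,ok=T), TRANSFORM:P2(v=0,ok=F), EMIT:-] out:P1(v=0); in:P4
Tick 6: [PARSE:P5(v=19,ok=F), VALIDATE:P4(v=1,ok=F), TRANSFORM:P3(v=80,ok=T), EMIT:P2(v=0,ok=F)] out:-; in:P5
Tick 7: [PARSE:P6(v=16,ok=F), VALIDATE:P5(v=19,ok=F), TRANSFORM:P4(v=0,ok=F), EMIT:P3(v=80,ok=T)] out:P2(v=0); in:P6
Tick 8: [PARSE:-, VALIDATE:P6(v=16,ok=T), TRANSFORM:P5(v=0,ok=F), EMIT:P4(v=0,ok=F)] out:P3(v=80); in:-
Tick 9: [PARSE:-, VALIDATE:-, TRANSFORM:P6(v=64,ok=T), EMIT:P5(v=0,ok=F)] out:P4(v=0); in:-
Tick 10: [PARSE:-, VALIDATE:-, TRANSFORM:-, EMIT:P6(v=64,ok=T)] out:P5(v=0); in:-
Tick 11: [PARSE:-, VALIDATE:-, TRANSFORM:-, EMIT:-] out:P6(v=64); in:-
P1: arrives tick 1, valid=False (id=1, id%3=1), emit tick 5, final value 0

Answer: 5 0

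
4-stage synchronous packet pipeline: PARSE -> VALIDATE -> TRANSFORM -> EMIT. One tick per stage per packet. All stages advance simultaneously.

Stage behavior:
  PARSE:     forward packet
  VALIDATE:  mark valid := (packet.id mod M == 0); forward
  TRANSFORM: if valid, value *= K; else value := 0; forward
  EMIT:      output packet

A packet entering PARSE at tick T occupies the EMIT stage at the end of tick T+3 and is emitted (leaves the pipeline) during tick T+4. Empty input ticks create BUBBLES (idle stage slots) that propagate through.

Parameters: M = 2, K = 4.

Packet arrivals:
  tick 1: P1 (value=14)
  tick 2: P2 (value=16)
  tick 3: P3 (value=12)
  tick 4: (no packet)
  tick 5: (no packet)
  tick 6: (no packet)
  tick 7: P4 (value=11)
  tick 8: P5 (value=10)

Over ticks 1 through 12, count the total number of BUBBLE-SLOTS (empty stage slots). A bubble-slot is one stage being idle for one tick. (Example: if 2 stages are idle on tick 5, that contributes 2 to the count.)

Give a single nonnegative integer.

Tick 1: [PARSE:P1(v=14,ok=F), VALIDATE:-, TRANSFORM:-, EMIT:-] out:-; bubbles=3
Tick 2: [PARSE:P2(v=16,ok=F), VALIDATE:P1(v=14,ok=F), TRANSFORM:-, EMIT:-] out:-; bubbles=2
Tick 3: [PARSE:P3(v=12,ok=F), VALIDATE:P2(v=16,ok=T), TRANSFORM:P1(v=0,ok=F), EMIT:-] out:-; bubbles=1
Tick 4: [PARSE:-, VALIDATE:P3(v=12,ok=F), TRANSFORM:P2(v=64,ok=T), EMIT:P1(v=0,ok=F)] out:-; bubbles=1
Tick 5: [PARSE:-, VALIDATE:-, TRANSFORM:P3(v=0,ok=F), EMIT:P2(v=64,ok=T)] out:P1(v=0); bubbles=2
Tick 6: [PARSE:-, VALIDATE:-, TRANSFORM:-, EMIT:P3(v=0,ok=F)] out:P2(v=64); bubbles=3
Tick 7: [PARSE:P4(v=11,ok=F), VALIDATE:-, TRANSFORM:-, EMIT:-] out:P3(v=0); bubbles=3
Tick 8: [PARSE:P5(v=10,ok=F), VALIDATE:P4(v=11,ok=T), TRANSFORM:-, EMIT:-] out:-; bubbles=2
Tick 9: [PARSE:-, VALIDATE:P5(v=10,ok=F), TRANSFORM:P4(v=44,ok=T), EMIT:-] out:-; bubbles=2
Tick 10: [PARSE:-, VALIDATE:-, TRANSFORM:P5(v=0,ok=F), EMIT:P4(v=44,ok=T)] out:-; bubbles=2
Tick 11: [PARSE:-, VALIDATE:-, TRANSFORM:-, EMIT:P5(v=0,ok=F)] out:P4(v=44); bubbles=3
Tick 12: [PARSE:-, VALIDATE:-, TRANSFORM:-, EMIT:-] out:P5(v=0); bubbles=4
Total bubble-slots: 28

Answer: 28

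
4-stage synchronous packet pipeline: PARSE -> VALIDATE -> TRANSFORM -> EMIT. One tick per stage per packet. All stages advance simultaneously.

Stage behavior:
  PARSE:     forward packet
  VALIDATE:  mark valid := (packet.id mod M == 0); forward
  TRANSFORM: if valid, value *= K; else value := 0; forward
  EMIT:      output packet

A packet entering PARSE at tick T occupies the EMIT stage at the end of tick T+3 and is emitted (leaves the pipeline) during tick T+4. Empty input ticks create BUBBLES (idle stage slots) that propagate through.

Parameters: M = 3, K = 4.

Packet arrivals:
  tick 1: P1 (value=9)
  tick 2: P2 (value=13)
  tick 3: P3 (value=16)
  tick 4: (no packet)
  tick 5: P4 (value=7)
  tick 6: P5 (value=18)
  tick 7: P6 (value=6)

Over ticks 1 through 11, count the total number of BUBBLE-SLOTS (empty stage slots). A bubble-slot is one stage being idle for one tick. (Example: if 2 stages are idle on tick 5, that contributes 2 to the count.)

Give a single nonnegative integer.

Tick 1: [PARSE:P1(v=9,ok=F), VALIDATE:-, TRANSFORM:-, EMIT:-] out:-; bubbles=3
Tick 2: [PARSE:P2(v=13,ok=F), VALIDATE:P1(v=9,ok=F), TRANSFORM:-, EMIT:-] out:-; bubbles=2
Tick 3: [PARSE:P3(v=16,ok=F), VALIDATE:P2(v=13,ok=F), TRANSFORM:P1(v=0,ok=F), EMIT:-] out:-; bubbles=1
Tick 4: [PARSE:-, VALIDATE:P3(v=16,ok=T), TRANSFORM:P2(v=0,ok=F), EMIT:P1(v=0,ok=F)] out:-; bubbles=1
Tick 5: [PARSE:P4(v=7,ok=F), VALIDATE:-, TRANSFORM:P3(v=64,ok=T), EMIT:P2(v=0,ok=F)] out:P1(v=0); bubbles=1
Tick 6: [PARSE:P5(v=18,ok=F), VALIDATE:P4(v=7,ok=F), TRANSFORM:-, EMIT:P3(v=64,ok=T)] out:P2(v=0); bubbles=1
Tick 7: [PARSE:P6(v=6,ok=F), VALIDATE:P5(v=18,ok=F), TRANSFORM:P4(v=0,ok=F), EMIT:-] out:P3(v=64); bubbles=1
Tick 8: [PARSE:-, VALIDATE:P6(v=6,ok=T), TRANSFORM:P5(v=0,ok=F), EMIT:P4(v=0,ok=F)] out:-; bubbles=1
Tick 9: [PARSE:-, VALIDATE:-, TRANSFORM:P6(v=24,ok=T), EMIT:P5(v=0,ok=F)] out:P4(v=0); bubbles=2
Tick 10: [PARSE:-, VALIDATE:-, TRANSFORM:-, EMIT:P6(v=24,ok=T)] out:P5(v=0); bubbles=3
Tick 11: [PARSE:-, VALIDATE:-, TRANSFORM:-, EMIT:-] out:P6(v=24); bubbles=4
Total bubble-slots: 20

Answer: 20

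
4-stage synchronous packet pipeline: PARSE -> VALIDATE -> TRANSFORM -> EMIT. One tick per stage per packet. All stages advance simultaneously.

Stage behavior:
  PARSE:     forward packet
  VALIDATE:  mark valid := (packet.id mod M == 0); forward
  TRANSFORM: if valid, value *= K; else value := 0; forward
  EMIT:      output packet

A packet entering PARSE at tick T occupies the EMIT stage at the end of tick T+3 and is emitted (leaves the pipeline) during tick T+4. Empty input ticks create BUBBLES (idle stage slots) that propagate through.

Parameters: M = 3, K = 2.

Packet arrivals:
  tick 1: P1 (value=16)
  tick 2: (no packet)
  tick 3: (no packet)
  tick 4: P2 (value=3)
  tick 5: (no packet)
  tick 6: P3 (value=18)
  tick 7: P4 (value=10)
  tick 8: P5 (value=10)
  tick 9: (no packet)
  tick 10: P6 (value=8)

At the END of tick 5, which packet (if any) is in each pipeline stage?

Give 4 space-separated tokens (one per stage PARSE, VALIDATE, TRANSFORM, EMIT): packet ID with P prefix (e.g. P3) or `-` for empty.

Tick 1: [PARSE:P1(v=16,ok=F), VALIDATE:-, TRANSFORM:-, EMIT:-] out:-; in:P1
Tick 2: [PARSE:-, VALIDATE:P1(v=16,ok=F), TRANSFORM:-, EMIT:-] out:-; in:-
Tick 3: [PARSE:-, VALIDATE:-, TRANSFORM:P1(v=0,ok=F), EMIT:-] out:-; in:-
Tick 4: [PARSE:P2(v=3,ok=F), VALIDATE:-, TRANSFORM:-, EMIT:P1(v=0,ok=F)] out:-; in:P2
Tick 5: [PARSE:-, VALIDATE:P2(v=3,ok=F), TRANSFORM:-, EMIT:-] out:P1(v=0); in:-
At end of tick 5: ['-', 'P2', '-', '-']

Answer: - P2 - -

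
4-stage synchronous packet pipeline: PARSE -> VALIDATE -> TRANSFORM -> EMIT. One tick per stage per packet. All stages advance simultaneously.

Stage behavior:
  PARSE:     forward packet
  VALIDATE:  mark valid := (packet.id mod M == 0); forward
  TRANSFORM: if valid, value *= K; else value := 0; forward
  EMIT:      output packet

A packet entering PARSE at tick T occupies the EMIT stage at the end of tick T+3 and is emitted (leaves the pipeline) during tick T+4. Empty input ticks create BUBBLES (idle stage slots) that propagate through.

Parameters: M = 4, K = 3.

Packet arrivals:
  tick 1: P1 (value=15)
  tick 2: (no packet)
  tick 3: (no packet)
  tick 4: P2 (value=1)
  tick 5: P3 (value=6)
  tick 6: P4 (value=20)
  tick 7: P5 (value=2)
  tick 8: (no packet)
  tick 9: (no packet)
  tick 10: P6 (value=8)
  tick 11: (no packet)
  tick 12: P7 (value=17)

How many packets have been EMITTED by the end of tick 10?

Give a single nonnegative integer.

Tick 1: [PARSE:P1(v=15,ok=F), VALIDATE:-, TRANSFORM:-, EMIT:-] out:-; in:P1
Tick 2: [PARSE:-, VALIDATE:P1(v=15,ok=F), TRANSFORM:-, EMIT:-] out:-; in:-
Tick 3: [PARSE:-, VALIDATE:-, TRANSFORM:P1(v=0,ok=F), EMIT:-] out:-; in:-
Tick 4: [PARSE:P2(v=1,ok=F), VALIDATE:-, TRANSFORM:-, EMIT:P1(v=0,ok=F)] out:-; in:P2
Tick 5: [PARSE:P3(v=6,ok=F), VALIDATE:P2(v=1,ok=F), TRANSFORM:-, EMIT:-] out:P1(v=0); in:P3
Tick 6: [PARSE:P4(v=20,ok=F), VALIDATE:P3(v=6,ok=F), TRANSFORM:P2(v=0,ok=F), EMIT:-] out:-; in:P4
Tick 7: [PARSE:P5(v=2,ok=F), VALIDATE:P4(v=20,ok=T), TRANSFORM:P3(v=0,ok=F), EMIT:P2(v=0,ok=F)] out:-; in:P5
Tick 8: [PARSE:-, VALIDATE:P5(v=2,ok=F), TRANSFORM:P4(v=60,ok=T), EMIT:P3(v=0,ok=F)] out:P2(v=0); in:-
Tick 9: [PARSE:-, VALIDATE:-, TRANSFORM:P5(v=0,ok=F), EMIT:P4(v=60,ok=T)] out:P3(v=0); in:-
Tick 10: [PARSE:P6(v=8,ok=F), VALIDATE:-, TRANSFORM:-, EMIT:P5(v=0,ok=F)] out:P4(v=60); in:P6
Emitted by tick 10: ['P1', 'P2', 'P3', 'P4']

Answer: 4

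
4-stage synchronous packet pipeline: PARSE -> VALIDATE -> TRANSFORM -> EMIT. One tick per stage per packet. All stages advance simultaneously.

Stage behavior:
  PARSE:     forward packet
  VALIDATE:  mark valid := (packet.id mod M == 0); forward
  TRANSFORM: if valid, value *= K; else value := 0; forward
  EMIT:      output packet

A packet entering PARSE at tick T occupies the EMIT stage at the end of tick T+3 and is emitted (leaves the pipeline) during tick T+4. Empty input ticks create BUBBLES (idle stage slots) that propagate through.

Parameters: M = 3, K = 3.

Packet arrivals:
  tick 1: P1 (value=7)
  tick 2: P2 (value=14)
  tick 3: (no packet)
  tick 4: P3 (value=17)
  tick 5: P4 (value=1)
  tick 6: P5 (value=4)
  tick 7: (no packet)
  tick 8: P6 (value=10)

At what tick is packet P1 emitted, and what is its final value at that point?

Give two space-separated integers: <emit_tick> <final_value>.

Tick 1: [PARSE:P1(v=7,ok=F), VALIDATE:-, TRANSFORM:-, EMIT:-] out:-; in:P1
Tick 2: [PARSE:P2(v=14,ok=F), VALIDATE:P1(v=7,ok=F), TRANSFORM:-, EMIT:-] out:-; in:P2
Tick 3: [PARSE:-, VALIDATE:P2(v=14,ok=F), TRANSFORM:P1(v=0,ok=F), EMIT:-] out:-; in:-
Tick 4: [PARSE:P3(v=17,ok=F), VALIDATE:-, TRANSFORM:P2(v=0,ok=F), EMIT:P1(v=0,ok=F)] out:-; in:P3
Tick 5: [PARSE:P4(v=1,ok=F), VALIDATE:P3(v=17,ok=T), TRANSFORM:-, EMIT:P2(v=0,ok=F)] out:P1(v=0); in:P4
Tick 6: [PARSE:P5(v=4,ok=F), VALIDATE:P4(v=1,ok=F), TRANSFORM:P3(v=51,ok=T), EMIT:-] out:P2(v=0); in:P5
Tick 7: [PARSE:-, VALIDATE:P5(v=4,ok=F), TRANSFORM:P4(v=0,ok=F), EMIT:P3(v=51,ok=T)] out:-; in:-
Tick 8: [PARSE:P6(v=10,ok=F), VALIDATE:-, TRANSFORM:P5(v=0,ok=F), EMIT:P4(v=0,ok=F)] out:P3(v=51); in:P6
Tick 9: [PARSE:-, VALIDATE:P6(v=10,ok=T), TRANSFORM:-, EMIT:P5(v=0,ok=F)] out:P4(v=0); in:-
Tick 10: [PARSE:-, VALIDATE:-, TRANSFORM:P6(v=30,ok=T), EMIT:-] out:P5(v=0); in:-
Tick 11: [PARSE:-, VALIDATE:-, TRANSFORM:-, EMIT:P6(v=30,ok=T)] out:-; in:-
Tick 12: [PARSE:-, VALIDATE:-, TRANSFORM:-, EMIT:-] out:P6(v=30); in:-
P1: arrives tick 1, valid=False (id=1, id%3=1), emit tick 5, final value 0

Answer: 5 0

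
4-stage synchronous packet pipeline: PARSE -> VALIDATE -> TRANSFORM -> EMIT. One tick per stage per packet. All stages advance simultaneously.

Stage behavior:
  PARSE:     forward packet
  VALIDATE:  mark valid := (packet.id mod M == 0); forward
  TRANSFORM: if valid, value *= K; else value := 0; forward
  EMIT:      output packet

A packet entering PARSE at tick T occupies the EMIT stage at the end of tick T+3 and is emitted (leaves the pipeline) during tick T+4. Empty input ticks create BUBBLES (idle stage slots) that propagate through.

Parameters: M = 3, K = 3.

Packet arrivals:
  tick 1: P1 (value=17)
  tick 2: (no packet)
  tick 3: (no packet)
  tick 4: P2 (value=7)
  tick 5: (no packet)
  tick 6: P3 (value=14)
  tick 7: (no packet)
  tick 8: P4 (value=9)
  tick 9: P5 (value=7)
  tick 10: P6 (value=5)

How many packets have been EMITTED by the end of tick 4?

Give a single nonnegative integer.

Tick 1: [PARSE:P1(v=17,ok=F), VALIDATE:-, TRANSFORM:-, EMIT:-] out:-; in:P1
Tick 2: [PARSE:-, VALIDATE:P1(v=17,ok=F), TRANSFORM:-, EMIT:-] out:-; in:-
Tick 3: [PARSE:-, VALIDATE:-, TRANSFORM:P1(v=0,ok=F), EMIT:-] out:-; in:-
Tick 4: [PARSE:P2(v=7,ok=F), VALIDATE:-, TRANSFORM:-, EMIT:P1(v=0,ok=F)] out:-; in:P2
Emitted by tick 4: []

Answer: 0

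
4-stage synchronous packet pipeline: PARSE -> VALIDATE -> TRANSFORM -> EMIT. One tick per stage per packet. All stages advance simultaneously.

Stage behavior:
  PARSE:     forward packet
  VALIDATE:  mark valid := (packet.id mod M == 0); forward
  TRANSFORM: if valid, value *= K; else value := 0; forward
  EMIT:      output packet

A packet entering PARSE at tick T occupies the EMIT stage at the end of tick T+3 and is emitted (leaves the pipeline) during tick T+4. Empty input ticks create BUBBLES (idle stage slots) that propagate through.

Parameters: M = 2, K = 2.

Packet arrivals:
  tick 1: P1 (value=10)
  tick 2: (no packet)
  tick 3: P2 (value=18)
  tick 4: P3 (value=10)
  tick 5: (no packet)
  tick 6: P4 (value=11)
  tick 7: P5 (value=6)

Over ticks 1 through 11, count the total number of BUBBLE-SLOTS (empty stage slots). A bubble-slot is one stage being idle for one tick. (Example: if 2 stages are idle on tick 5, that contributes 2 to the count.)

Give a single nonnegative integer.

Answer: 24

Derivation:
Tick 1: [PARSE:P1(v=10,ok=F), VALIDATE:-, TRANSFORM:-, EMIT:-] out:-; bubbles=3
Tick 2: [PARSE:-, VALIDATE:P1(v=10,ok=F), TRANSFORM:-, EMIT:-] out:-; bubbles=3
Tick 3: [PARSE:P2(v=18,ok=F), VALIDATE:-, TRANSFORM:P1(v=0,ok=F), EMIT:-] out:-; bubbles=2
Tick 4: [PARSE:P3(v=10,ok=F), VALIDATE:P2(v=18,ok=T), TRANSFORM:-, EMIT:P1(v=0,ok=F)] out:-; bubbles=1
Tick 5: [PARSE:-, VALIDATE:P3(v=10,ok=F), TRANSFORM:P2(v=36,ok=T), EMIT:-] out:P1(v=0); bubbles=2
Tick 6: [PARSE:P4(v=11,ok=F), VALIDATE:-, TRANSFORM:P3(v=0,ok=F), EMIT:P2(v=36,ok=T)] out:-; bubbles=1
Tick 7: [PARSE:P5(v=6,ok=F), VALIDATE:P4(v=11,ok=T), TRANSFORM:-, EMIT:P3(v=0,ok=F)] out:P2(v=36); bubbles=1
Tick 8: [PARSE:-, VALIDATE:P5(v=6,ok=F), TRANSFORM:P4(v=22,ok=T), EMIT:-] out:P3(v=0); bubbles=2
Tick 9: [PARSE:-, VALIDATE:-, TRANSFORM:P5(v=0,ok=F), EMIT:P4(v=22,ok=T)] out:-; bubbles=2
Tick 10: [PARSE:-, VALIDATE:-, TRANSFORM:-, EMIT:P5(v=0,ok=F)] out:P4(v=22); bubbles=3
Tick 11: [PARSE:-, VALIDATE:-, TRANSFORM:-, EMIT:-] out:P5(v=0); bubbles=4
Total bubble-slots: 24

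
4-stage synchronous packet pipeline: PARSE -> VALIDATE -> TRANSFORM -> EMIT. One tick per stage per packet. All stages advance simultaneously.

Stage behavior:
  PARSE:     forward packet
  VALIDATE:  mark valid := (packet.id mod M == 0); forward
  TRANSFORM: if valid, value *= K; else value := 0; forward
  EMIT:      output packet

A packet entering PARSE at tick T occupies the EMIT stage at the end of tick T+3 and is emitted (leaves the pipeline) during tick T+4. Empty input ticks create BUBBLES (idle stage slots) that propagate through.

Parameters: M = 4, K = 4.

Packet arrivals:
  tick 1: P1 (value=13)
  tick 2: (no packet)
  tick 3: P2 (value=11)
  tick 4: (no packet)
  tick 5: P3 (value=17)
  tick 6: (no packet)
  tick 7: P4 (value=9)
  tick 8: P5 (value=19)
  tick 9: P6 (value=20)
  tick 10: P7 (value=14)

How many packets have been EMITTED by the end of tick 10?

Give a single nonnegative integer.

Tick 1: [PARSE:P1(v=13,ok=F), VALIDATE:-, TRANSFORM:-, EMIT:-] out:-; in:P1
Tick 2: [PARSE:-, VALIDATE:P1(v=13,ok=F), TRANSFORM:-, EMIT:-] out:-; in:-
Tick 3: [PARSE:P2(v=11,ok=F), VALIDATE:-, TRANSFORM:P1(v=0,ok=F), EMIT:-] out:-; in:P2
Tick 4: [PARSE:-, VALIDATE:P2(v=11,ok=F), TRANSFORM:-, EMIT:P1(v=0,ok=F)] out:-; in:-
Tick 5: [PARSE:P3(v=17,ok=F), VALIDATE:-, TRANSFORM:P2(v=0,ok=F), EMIT:-] out:P1(v=0); in:P3
Tick 6: [PARSE:-, VALIDATE:P3(v=17,ok=F), TRANSFORM:-, EMIT:P2(v=0,ok=F)] out:-; in:-
Tick 7: [PARSE:P4(v=9,ok=F), VALIDATE:-, TRANSFORM:P3(v=0,ok=F), EMIT:-] out:P2(v=0); in:P4
Tick 8: [PARSE:P5(v=19,ok=F), VALIDATE:P4(v=9,ok=T), TRANSFORM:-, EMIT:P3(v=0,ok=F)] out:-; in:P5
Tick 9: [PARSE:P6(v=20,ok=F), VALIDATE:P5(v=19,ok=F), TRANSFORM:P4(v=36,ok=T), EMIT:-] out:P3(v=0); in:P6
Tick 10: [PARSE:P7(v=14,ok=F), VALIDATE:P6(v=20,ok=F), TRANSFORM:P5(v=0,ok=F), EMIT:P4(v=36,ok=T)] out:-; in:P7
Emitted by tick 10: ['P1', 'P2', 'P3']

Answer: 3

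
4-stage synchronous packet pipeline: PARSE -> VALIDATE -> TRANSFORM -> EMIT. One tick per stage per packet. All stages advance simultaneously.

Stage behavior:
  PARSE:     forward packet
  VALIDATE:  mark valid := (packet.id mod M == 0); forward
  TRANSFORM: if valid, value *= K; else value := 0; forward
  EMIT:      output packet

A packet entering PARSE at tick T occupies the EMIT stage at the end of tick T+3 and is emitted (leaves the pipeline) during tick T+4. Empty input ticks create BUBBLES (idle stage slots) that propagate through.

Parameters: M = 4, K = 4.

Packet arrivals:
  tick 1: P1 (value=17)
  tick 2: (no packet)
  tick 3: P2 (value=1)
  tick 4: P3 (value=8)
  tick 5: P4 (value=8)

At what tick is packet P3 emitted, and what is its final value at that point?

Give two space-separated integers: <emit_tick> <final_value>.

Tick 1: [PARSE:P1(v=17,ok=F), VALIDATE:-, TRANSFORM:-, EMIT:-] out:-; in:P1
Tick 2: [PARSE:-, VALIDATE:P1(v=17,ok=F), TRANSFORM:-, EMIT:-] out:-; in:-
Tick 3: [PARSE:P2(v=1,ok=F), VALIDATE:-, TRANSFORM:P1(v=0,ok=F), EMIT:-] out:-; in:P2
Tick 4: [PARSE:P3(v=8,ok=F), VALIDATE:P2(v=1,ok=F), TRANSFORM:-, EMIT:P1(v=0,ok=F)] out:-; in:P3
Tick 5: [PARSE:P4(v=8,ok=F), VALIDATE:P3(v=8,ok=F), TRANSFORM:P2(v=0,ok=F), EMIT:-] out:P1(v=0); in:P4
Tick 6: [PARSE:-, VALIDATE:P4(v=8,ok=T), TRANSFORM:P3(v=0,ok=F), EMIT:P2(v=0,ok=F)] out:-; in:-
Tick 7: [PARSE:-, VALIDATE:-, TRANSFORM:P4(v=32,ok=T), EMIT:P3(v=0,ok=F)] out:P2(v=0); in:-
Tick 8: [PARSE:-, VALIDATE:-, TRANSFORM:-, EMIT:P4(v=32,ok=T)] out:P3(v=0); in:-
Tick 9: [PARSE:-, VALIDATE:-, TRANSFORM:-, EMIT:-] out:P4(v=32); in:-
P3: arrives tick 4, valid=False (id=3, id%4=3), emit tick 8, final value 0

Answer: 8 0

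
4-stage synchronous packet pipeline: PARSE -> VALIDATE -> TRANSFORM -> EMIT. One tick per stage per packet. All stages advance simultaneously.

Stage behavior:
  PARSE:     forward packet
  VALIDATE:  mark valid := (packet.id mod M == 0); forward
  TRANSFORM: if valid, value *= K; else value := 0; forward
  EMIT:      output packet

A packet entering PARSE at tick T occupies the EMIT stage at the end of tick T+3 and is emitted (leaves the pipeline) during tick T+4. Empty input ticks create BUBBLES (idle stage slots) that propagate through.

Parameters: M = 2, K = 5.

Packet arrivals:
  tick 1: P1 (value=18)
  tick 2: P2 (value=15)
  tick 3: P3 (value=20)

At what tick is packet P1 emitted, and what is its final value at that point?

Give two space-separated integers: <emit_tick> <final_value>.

Answer: 5 0

Derivation:
Tick 1: [PARSE:P1(v=18,ok=F), VALIDATE:-, TRANSFORM:-, EMIT:-] out:-; in:P1
Tick 2: [PARSE:P2(v=15,ok=F), VALIDATE:P1(v=18,ok=F), TRANSFORM:-, EMIT:-] out:-; in:P2
Tick 3: [PARSE:P3(v=20,ok=F), VALIDATE:P2(v=15,ok=T), TRANSFORM:P1(v=0,ok=F), EMIT:-] out:-; in:P3
Tick 4: [PARSE:-, VALIDATE:P3(v=20,ok=F), TRANSFORM:P2(v=75,ok=T), EMIT:P1(v=0,ok=F)] out:-; in:-
Tick 5: [PARSE:-, VALIDATE:-, TRANSFORM:P3(v=0,ok=F), EMIT:P2(v=75,ok=T)] out:P1(v=0); in:-
Tick 6: [PARSE:-, VALIDATE:-, TRANSFORM:-, EMIT:P3(v=0,ok=F)] out:P2(v=75); in:-
Tick 7: [PARSE:-, VALIDATE:-, TRANSFORM:-, EMIT:-] out:P3(v=0); in:-
P1: arrives tick 1, valid=False (id=1, id%2=1), emit tick 5, final value 0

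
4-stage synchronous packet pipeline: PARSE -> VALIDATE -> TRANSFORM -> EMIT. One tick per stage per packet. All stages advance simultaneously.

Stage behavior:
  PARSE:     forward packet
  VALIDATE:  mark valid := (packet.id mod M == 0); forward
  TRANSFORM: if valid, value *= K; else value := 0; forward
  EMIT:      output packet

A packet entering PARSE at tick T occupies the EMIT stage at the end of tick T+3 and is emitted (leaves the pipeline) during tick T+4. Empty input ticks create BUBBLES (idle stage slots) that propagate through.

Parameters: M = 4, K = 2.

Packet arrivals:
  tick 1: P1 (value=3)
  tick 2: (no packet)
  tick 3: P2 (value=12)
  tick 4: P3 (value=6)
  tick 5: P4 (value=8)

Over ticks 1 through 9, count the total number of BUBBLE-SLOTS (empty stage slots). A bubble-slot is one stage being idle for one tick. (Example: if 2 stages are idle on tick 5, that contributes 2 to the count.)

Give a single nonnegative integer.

Answer: 20

Derivation:
Tick 1: [PARSE:P1(v=3,ok=F), VALIDATE:-, TRANSFORM:-, EMIT:-] out:-; bubbles=3
Tick 2: [PARSE:-, VALIDATE:P1(v=3,ok=F), TRANSFORM:-, EMIT:-] out:-; bubbles=3
Tick 3: [PARSE:P2(v=12,ok=F), VALIDATE:-, TRANSFORM:P1(v=0,ok=F), EMIT:-] out:-; bubbles=2
Tick 4: [PARSE:P3(v=6,ok=F), VALIDATE:P2(v=12,ok=F), TRANSFORM:-, EMIT:P1(v=0,ok=F)] out:-; bubbles=1
Tick 5: [PARSE:P4(v=8,ok=F), VALIDATE:P3(v=6,ok=F), TRANSFORM:P2(v=0,ok=F), EMIT:-] out:P1(v=0); bubbles=1
Tick 6: [PARSE:-, VALIDATE:P4(v=8,ok=T), TRANSFORM:P3(v=0,ok=F), EMIT:P2(v=0,ok=F)] out:-; bubbles=1
Tick 7: [PARSE:-, VALIDATE:-, TRANSFORM:P4(v=16,ok=T), EMIT:P3(v=0,ok=F)] out:P2(v=0); bubbles=2
Tick 8: [PARSE:-, VALIDATE:-, TRANSFORM:-, EMIT:P4(v=16,ok=T)] out:P3(v=0); bubbles=3
Tick 9: [PARSE:-, VALIDATE:-, TRANSFORM:-, EMIT:-] out:P4(v=16); bubbles=4
Total bubble-slots: 20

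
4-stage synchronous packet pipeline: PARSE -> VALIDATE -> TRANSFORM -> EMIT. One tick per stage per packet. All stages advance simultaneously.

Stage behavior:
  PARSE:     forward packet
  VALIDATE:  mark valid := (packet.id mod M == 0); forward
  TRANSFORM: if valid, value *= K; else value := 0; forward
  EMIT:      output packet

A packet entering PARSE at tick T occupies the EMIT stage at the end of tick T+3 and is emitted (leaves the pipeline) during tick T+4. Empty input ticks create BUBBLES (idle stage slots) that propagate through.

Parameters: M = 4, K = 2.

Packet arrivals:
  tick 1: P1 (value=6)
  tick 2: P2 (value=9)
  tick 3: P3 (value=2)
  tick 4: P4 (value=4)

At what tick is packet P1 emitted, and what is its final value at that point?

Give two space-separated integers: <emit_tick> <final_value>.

Tick 1: [PARSE:P1(v=6,ok=F), VALIDATE:-, TRANSFORM:-, EMIT:-] out:-; in:P1
Tick 2: [PARSE:P2(v=9,ok=F), VALIDATE:P1(v=6,ok=F), TRANSFORM:-, EMIT:-] out:-; in:P2
Tick 3: [PARSE:P3(v=2,ok=F), VALIDATE:P2(v=9,ok=F), TRANSFORM:P1(v=0,ok=F), EMIT:-] out:-; in:P3
Tick 4: [PARSE:P4(v=4,ok=F), VALIDATE:P3(v=2,ok=F), TRANSFORM:P2(v=0,ok=F), EMIT:P1(v=0,ok=F)] out:-; in:P4
Tick 5: [PARSE:-, VALIDATE:P4(v=4,ok=T), TRANSFORM:P3(v=0,ok=F), EMIT:P2(v=0,ok=F)] out:P1(v=0); in:-
Tick 6: [PARSE:-, VALIDATE:-, TRANSFORM:P4(v=8,ok=T), EMIT:P3(v=0,ok=F)] out:P2(v=0); in:-
Tick 7: [PARSE:-, VALIDATE:-, TRANSFORM:-, EMIT:P4(v=8,ok=T)] out:P3(v=0); in:-
Tick 8: [PARSE:-, VALIDATE:-, TRANSFORM:-, EMIT:-] out:P4(v=8); in:-
P1: arrives tick 1, valid=False (id=1, id%4=1), emit tick 5, final value 0

Answer: 5 0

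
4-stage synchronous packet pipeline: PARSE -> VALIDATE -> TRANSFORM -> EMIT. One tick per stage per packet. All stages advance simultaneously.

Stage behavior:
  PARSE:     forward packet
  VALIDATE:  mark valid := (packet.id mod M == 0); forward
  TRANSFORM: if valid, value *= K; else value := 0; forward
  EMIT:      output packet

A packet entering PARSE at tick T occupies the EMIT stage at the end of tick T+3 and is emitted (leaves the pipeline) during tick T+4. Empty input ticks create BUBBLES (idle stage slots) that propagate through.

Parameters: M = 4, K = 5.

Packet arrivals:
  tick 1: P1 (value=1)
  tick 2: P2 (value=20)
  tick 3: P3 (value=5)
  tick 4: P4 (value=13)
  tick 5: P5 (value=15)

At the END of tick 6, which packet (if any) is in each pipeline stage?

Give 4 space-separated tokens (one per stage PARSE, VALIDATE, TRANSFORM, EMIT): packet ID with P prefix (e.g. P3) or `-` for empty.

Answer: - P5 P4 P3

Derivation:
Tick 1: [PARSE:P1(v=1,ok=F), VALIDATE:-, TRANSFORM:-, EMIT:-] out:-; in:P1
Tick 2: [PARSE:P2(v=20,ok=F), VALIDATE:P1(v=1,ok=F), TRANSFORM:-, EMIT:-] out:-; in:P2
Tick 3: [PARSE:P3(v=5,ok=F), VALIDATE:P2(v=20,ok=F), TRANSFORM:P1(v=0,ok=F), EMIT:-] out:-; in:P3
Tick 4: [PARSE:P4(v=13,ok=F), VALIDATE:P3(v=5,ok=F), TRANSFORM:P2(v=0,ok=F), EMIT:P1(v=0,ok=F)] out:-; in:P4
Tick 5: [PARSE:P5(v=15,ok=F), VALIDATE:P4(v=13,ok=T), TRANSFORM:P3(v=0,ok=F), EMIT:P2(v=0,ok=F)] out:P1(v=0); in:P5
Tick 6: [PARSE:-, VALIDATE:P5(v=15,ok=F), TRANSFORM:P4(v=65,ok=T), EMIT:P3(v=0,ok=F)] out:P2(v=0); in:-
At end of tick 6: ['-', 'P5', 'P4', 'P3']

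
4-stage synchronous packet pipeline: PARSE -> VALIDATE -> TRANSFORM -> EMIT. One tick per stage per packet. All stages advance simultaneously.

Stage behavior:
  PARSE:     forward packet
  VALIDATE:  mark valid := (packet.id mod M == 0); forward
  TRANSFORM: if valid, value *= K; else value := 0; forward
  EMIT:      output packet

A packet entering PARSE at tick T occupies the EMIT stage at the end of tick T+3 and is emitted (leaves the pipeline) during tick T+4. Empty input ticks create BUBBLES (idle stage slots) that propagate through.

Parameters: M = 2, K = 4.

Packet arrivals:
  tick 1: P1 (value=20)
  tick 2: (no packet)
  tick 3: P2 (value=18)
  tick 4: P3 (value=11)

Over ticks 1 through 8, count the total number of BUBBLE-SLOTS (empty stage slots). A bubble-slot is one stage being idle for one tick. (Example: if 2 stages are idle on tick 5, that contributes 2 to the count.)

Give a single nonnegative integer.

Tick 1: [PARSE:P1(v=20,ok=F), VALIDATE:-, TRANSFORM:-, EMIT:-] out:-; bubbles=3
Tick 2: [PARSE:-, VALIDATE:P1(v=20,ok=F), TRANSFORM:-, EMIT:-] out:-; bubbles=3
Tick 3: [PARSE:P2(v=18,ok=F), VALIDATE:-, TRANSFORM:P1(v=0,ok=F), EMIT:-] out:-; bubbles=2
Tick 4: [PARSE:P3(v=11,ok=F), VALIDATE:P2(v=18,ok=T), TRANSFORM:-, EMIT:P1(v=0,ok=F)] out:-; bubbles=1
Tick 5: [PARSE:-, VALIDATE:P3(v=11,ok=F), TRANSFORM:P2(v=72,ok=T), EMIT:-] out:P1(v=0); bubbles=2
Tick 6: [PARSE:-, VALIDATE:-, TRANSFORM:P3(v=0,ok=F), EMIT:P2(v=72,ok=T)] out:-; bubbles=2
Tick 7: [PARSE:-, VALIDATE:-, TRANSFORM:-, EMIT:P3(v=0,ok=F)] out:P2(v=72); bubbles=3
Tick 8: [PARSE:-, VALIDATE:-, TRANSFORM:-, EMIT:-] out:P3(v=0); bubbles=4
Total bubble-slots: 20

Answer: 20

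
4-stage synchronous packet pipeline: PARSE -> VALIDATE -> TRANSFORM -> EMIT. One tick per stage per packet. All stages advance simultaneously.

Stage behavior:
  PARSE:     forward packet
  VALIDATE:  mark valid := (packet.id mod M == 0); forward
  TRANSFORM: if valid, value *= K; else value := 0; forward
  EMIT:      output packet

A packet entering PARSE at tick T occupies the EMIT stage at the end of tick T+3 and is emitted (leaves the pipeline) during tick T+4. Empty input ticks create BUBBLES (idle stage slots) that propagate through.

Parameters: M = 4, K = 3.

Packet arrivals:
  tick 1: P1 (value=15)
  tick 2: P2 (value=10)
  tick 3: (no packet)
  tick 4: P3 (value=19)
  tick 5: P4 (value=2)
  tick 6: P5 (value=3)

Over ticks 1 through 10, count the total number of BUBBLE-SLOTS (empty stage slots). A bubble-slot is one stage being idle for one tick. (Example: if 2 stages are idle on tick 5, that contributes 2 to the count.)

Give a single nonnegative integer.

Tick 1: [PARSE:P1(v=15,ok=F), VALIDATE:-, TRANSFORM:-, EMIT:-] out:-; bubbles=3
Tick 2: [PARSE:P2(v=10,ok=F), VALIDATE:P1(v=15,ok=F), TRANSFORM:-, EMIT:-] out:-; bubbles=2
Tick 3: [PARSE:-, VALIDATE:P2(v=10,ok=F), TRANSFORM:P1(v=0,ok=F), EMIT:-] out:-; bubbles=2
Tick 4: [PARSE:P3(v=19,ok=F), VALIDATE:-, TRANSFORM:P2(v=0,ok=F), EMIT:P1(v=0,ok=F)] out:-; bubbles=1
Tick 5: [PARSE:P4(v=2,ok=F), VALIDATE:P3(v=19,ok=F), TRANSFORM:-, EMIT:P2(v=0,ok=F)] out:P1(v=0); bubbles=1
Tick 6: [PARSE:P5(v=3,ok=F), VALIDATE:P4(v=2,ok=T), TRANSFORM:P3(v=0,ok=F), EMIT:-] out:P2(v=0); bubbles=1
Tick 7: [PARSE:-, VALIDATE:P5(v=3,ok=F), TRANSFORM:P4(v=6,ok=T), EMIT:P3(v=0,ok=F)] out:-; bubbles=1
Tick 8: [PARSE:-, VALIDATE:-, TRANSFORM:P5(v=0,ok=F), EMIT:P4(v=6,ok=T)] out:P3(v=0); bubbles=2
Tick 9: [PARSE:-, VALIDATE:-, TRANSFORM:-, EMIT:P5(v=0,ok=F)] out:P4(v=6); bubbles=3
Tick 10: [PARSE:-, VALIDATE:-, TRANSFORM:-, EMIT:-] out:P5(v=0); bubbles=4
Total bubble-slots: 20

Answer: 20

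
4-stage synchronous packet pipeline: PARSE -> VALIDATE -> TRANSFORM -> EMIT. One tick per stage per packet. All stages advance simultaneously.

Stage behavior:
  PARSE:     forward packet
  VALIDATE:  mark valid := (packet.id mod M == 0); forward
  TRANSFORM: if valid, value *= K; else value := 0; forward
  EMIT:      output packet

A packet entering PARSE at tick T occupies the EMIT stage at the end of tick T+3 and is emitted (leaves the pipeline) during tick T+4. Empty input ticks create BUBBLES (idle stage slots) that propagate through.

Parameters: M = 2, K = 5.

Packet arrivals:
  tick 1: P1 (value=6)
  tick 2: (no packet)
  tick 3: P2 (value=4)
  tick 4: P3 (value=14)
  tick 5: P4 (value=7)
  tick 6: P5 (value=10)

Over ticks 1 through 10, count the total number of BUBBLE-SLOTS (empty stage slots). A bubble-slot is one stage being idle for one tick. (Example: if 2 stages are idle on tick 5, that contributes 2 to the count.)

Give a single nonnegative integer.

Tick 1: [PARSE:P1(v=6,ok=F), VALIDATE:-, TRANSFORM:-, EMIT:-] out:-; bubbles=3
Tick 2: [PARSE:-, VALIDATE:P1(v=6,ok=F), TRANSFORM:-, EMIT:-] out:-; bubbles=3
Tick 3: [PARSE:P2(v=4,ok=F), VALIDATE:-, TRANSFORM:P1(v=0,ok=F), EMIT:-] out:-; bubbles=2
Tick 4: [PARSE:P3(v=14,ok=F), VALIDATE:P2(v=4,ok=T), TRANSFORM:-, EMIT:P1(v=0,ok=F)] out:-; bubbles=1
Tick 5: [PARSE:P4(v=7,ok=F), VALIDATE:P3(v=14,ok=F), TRANSFORM:P2(v=20,ok=T), EMIT:-] out:P1(v=0); bubbles=1
Tick 6: [PARSE:P5(v=10,ok=F), VALIDATE:P4(v=7,ok=T), TRANSFORM:P3(v=0,ok=F), EMIT:P2(v=20,ok=T)] out:-; bubbles=0
Tick 7: [PARSE:-, VALIDATE:P5(v=10,ok=F), TRANSFORM:P4(v=35,ok=T), EMIT:P3(v=0,ok=F)] out:P2(v=20); bubbles=1
Tick 8: [PARSE:-, VALIDATE:-, TRANSFORM:P5(v=0,ok=F), EMIT:P4(v=35,ok=T)] out:P3(v=0); bubbles=2
Tick 9: [PARSE:-, VALIDATE:-, TRANSFORM:-, EMIT:P5(v=0,ok=F)] out:P4(v=35); bubbles=3
Tick 10: [PARSE:-, VALIDATE:-, TRANSFORM:-, EMIT:-] out:P5(v=0); bubbles=4
Total bubble-slots: 20

Answer: 20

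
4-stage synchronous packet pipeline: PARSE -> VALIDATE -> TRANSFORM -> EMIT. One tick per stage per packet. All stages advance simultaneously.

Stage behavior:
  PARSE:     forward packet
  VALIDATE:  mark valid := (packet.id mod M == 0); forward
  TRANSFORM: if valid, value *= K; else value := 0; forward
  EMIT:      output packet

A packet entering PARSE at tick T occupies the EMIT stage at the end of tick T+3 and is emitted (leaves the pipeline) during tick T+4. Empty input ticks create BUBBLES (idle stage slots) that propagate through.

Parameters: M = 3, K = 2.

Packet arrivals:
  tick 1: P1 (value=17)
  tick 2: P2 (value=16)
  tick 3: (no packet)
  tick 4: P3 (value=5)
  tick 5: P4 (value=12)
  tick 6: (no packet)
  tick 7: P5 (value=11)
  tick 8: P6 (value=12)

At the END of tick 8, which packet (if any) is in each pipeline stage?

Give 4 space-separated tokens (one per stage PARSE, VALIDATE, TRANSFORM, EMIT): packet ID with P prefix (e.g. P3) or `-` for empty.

Tick 1: [PARSE:P1(v=17,ok=F), VALIDATE:-, TRANSFORM:-, EMIT:-] out:-; in:P1
Tick 2: [PARSE:P2(v=16,ok=F), VALIDATE:P1(v=17,ok=F), TRANSFORM:-, EMIT:-] out:-; in:P2
Tick 3: [PARSE:-, VALIDATE:P2(v=16,ok=F), TRANSFORM:P1(v=0,ok=F), EMIT:-] out:-; in:-
Tick 4: [PARSE:P3(v=5,ok=F), VALIDATE:-, TRANSFORM:P2(v=0,ok=F), EMIT:P1(v=0,ok=F)] out:-; in:P3
Tick 5: [PARSE:P4(v=12,ok=F), VALIDATE:P3(v=5,ok=T), TRANSFORM:-, EMIT:P2(v=0,ok=F)] out:P1(v=0); in:P4
Tick 6: [PARSE:-, VALIDATE:P4(v=12,ok=F), TRANSFORM:P3(v=10,ok=T), EMIT:-] out:P2(v=0); in:-
Tick 7: [PARSE:P5(v=11,ok=F), VALIDATE:-, TRANSFORM:P4(v=0,ok=F), EMIT:P3(v=10,ok=T)] out:-; in:P5
Tick 8: [PARSE:P6(v=12,ok=F), VALIDATE:P5(v=11,ok=F), TRANSFORM:-, EMIT:P4(v=0,ok=F)] out:P3(v=10); in:P6
At end of tick 8: ['P6', 'P5', '-', 'P4']

Answer: P6 P5 - P4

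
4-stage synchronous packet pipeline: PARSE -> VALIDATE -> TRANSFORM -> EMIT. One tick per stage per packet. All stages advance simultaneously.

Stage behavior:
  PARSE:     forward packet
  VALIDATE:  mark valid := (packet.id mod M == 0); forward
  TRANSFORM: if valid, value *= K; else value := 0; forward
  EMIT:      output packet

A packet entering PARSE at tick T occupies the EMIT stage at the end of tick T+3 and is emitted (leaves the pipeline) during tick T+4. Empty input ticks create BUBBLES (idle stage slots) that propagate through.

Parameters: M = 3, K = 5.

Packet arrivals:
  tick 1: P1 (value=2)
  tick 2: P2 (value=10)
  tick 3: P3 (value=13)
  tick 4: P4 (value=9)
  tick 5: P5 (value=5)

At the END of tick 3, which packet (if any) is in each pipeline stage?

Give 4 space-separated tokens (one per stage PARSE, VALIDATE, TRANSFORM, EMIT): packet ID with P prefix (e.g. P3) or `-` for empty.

Answer: P3 P2 P1 -

Derivation:
Tick 1: [PARSE:P1(v=2,ok=F), VALIDATE:-, TRANSFORM:-, EMIT:-] out:-; in:P1
Tick 2: [PARSE:P2(v=10,ok=F), VALIDATE:P1(v=2,ok=F), TRANSFORM:-, EMIT:-] out:-; in:P2
Tick 3: [PARSE:P3(v=13,ok=F), VALIDATE:P2(v=10,ok=F), TRANSFORM:P1(v=0,ok=F), EMIT:-] out:-; in:P3
At end of tick 3: ['P3', 'P2', 'P1', '-']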